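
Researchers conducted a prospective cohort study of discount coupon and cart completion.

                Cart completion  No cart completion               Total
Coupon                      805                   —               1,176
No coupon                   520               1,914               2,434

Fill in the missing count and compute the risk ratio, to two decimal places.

3.20

The missing cell is in the exposed row: 1176 − 805 = 371.
So a = 805, b = 371, c = 520, d = 1914.
RR = [a/(a+b)] / [c/(c+d)] = (805/1176) / (520/2434) = 0.68452/0.21364 = 3.20410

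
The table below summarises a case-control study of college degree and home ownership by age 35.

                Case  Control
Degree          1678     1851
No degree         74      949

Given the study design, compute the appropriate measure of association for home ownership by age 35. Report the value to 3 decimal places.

Cells: a = 1678, b = 1851, c = 74, d = 949.
This is a case-control study: participants were sampled on outcome status, so risks in the source population cannot be estimated directly — relative risk is not valid here. The odds ratio is the appropriate measure.
OR = (a·d)/(b·c) = (1678 × 949) / (1851 × 74) = 1592422 / 136974 = 11.62572

11.626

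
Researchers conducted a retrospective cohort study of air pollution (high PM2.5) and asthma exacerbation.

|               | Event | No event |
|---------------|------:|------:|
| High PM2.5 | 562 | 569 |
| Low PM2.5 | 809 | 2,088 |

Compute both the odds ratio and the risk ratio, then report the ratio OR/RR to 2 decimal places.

1.43

Cells: a = 562, b = 569, c = 809, d = 2088.
OR = (562·2088)/(569·809) = 1173456/460321 = 2.54921
Risk in exposed = 562/1131 = 0.49691; risk in unexposed = 809/2897 = 0.27925; RR = 1.77940
OR/RR = 2.54921 / 1.77940 = 1.43262
The outcome is not rare, so the OR lies further from 1 than the RR.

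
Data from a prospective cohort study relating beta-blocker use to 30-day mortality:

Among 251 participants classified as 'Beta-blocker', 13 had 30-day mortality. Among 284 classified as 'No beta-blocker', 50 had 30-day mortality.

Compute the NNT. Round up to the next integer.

Risk in treated group = 13/251 = 0.05179; risk in control = 50/284 = 0.17606.
Absolute risk reduction = 0.17606 − 0.05179 = 0.12426
NNT = 1 / ARR = 1 / 0.12426 = 8.047 → round up → 9

9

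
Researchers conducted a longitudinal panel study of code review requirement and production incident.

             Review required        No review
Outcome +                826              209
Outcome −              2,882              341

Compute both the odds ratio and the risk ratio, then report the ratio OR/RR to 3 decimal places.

0.798

Reading the table with exposure as columns: a = 826 (Review required, case), b = 2882 (Review required, non-case), c = 209 (No review, case), d = 341.
OR = (826·341)/(2882·209) = 281666/602338 = 0.46762
Risk in exposed = 826/3708 = 0.22276; risk in unexposed = 209/550 = 0.38000; RR = 0.58621
OR/RR = 0.46762 / 0.58621 = 0.79770
The outcome is not rare, so the OR lies further from 1 than the RR.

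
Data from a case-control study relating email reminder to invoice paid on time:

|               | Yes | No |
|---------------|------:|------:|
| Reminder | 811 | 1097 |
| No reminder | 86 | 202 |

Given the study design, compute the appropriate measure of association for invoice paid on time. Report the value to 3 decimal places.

1.736

Cells: a = 811, b = 1097, c = 86, d = 202.
This is a case-control study: participants were sampled on outcome status, so risks in the source population cannot be estimated directly — relative risk is not valid here. The odds ratio is the appropriate measure.
OR = (a·d)/(b·c) = (811 × 202) / (1097 × 86) = 163822 / 94342 = 1.73647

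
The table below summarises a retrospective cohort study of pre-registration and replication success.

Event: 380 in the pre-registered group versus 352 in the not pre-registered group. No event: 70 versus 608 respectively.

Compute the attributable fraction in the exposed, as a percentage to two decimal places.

56.58

From the description: a = 380, b = 70, c = 352, d = 608.
Risk in exposed = 380/450 = 0.84444; risk in unexposed = 352/960 = 0.36667.
RR = 0.84444/0.36667 = 2.30303
AR% = (RR − 1)/RR × 100 = (2.30303 − 1)/2.30303 × 100 = 56.5789%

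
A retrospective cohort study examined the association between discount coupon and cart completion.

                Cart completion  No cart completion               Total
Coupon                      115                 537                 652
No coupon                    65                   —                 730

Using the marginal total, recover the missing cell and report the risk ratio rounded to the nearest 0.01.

The missing cell is in the unexposed row: 730 − 65 = 665.
So a = 115, b = 537, c = 65, d = 665.
RR = [a/(a+b)] / [c/(c+d)] = (115/652) / (65/730) = 0.17638/0.08904 = 1.98089

1.98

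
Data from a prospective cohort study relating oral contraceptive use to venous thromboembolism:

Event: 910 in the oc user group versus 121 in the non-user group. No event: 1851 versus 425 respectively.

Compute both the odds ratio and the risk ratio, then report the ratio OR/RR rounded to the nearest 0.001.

From the description: a = 910, b = 1851, c = 121, d = 425.
OR = (910·425)/(1851·121) = 386750/223971 = 1.72679
Risk in exposed = 910/2761 = 0.32959; risk in unexposed = 121/546 = 0.22161; RR = 1.48724
OR/RR = 1.72679 / 1.48724 = 1.16106
The outcome is not rare, so the OR lies further from 1 than the RR.

1.161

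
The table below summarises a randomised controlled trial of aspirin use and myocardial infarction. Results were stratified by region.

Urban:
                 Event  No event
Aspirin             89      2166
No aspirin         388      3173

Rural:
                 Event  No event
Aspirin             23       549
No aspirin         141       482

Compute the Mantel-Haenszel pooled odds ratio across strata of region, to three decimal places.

OR_MH = Σ(aᵢdᵢ/nᵢ) / Σ(bᵢcᵢ/nᵢ), where nᵢ is the stratum total.
Stratum 1 (Urban): n = 5816; a·d/n = 89·3173/5816 = 48.5552; b·c/n = 2166·388/5816 = 144.4993
Stratum 2 (Rural): n = 1195; a·d/n = 23·482/1195 = 9.2770; b·c/n = 549·141/1195 = 64.7774
OR_MH = (48.5552 + 9.2770) / (144.4993 + 64.7774) = 57.8322 / 209.2767 = 0.27634

0.276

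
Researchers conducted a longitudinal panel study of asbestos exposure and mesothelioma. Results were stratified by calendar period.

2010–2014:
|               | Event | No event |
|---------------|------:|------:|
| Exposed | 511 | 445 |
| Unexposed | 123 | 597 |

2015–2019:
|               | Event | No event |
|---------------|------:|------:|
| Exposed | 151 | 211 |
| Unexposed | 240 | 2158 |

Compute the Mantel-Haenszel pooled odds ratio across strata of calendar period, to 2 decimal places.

OR_MH = Σ(aᵢdᵢ/nᵢ) / Σ(bᵢcᵢ/nᵢ), where nᵢ is the stratum total.
Stratum 1 (2010–2014): n = 1676; a·d/n = 511·597/1676 = 182.0209; b·c/n = 445·123/1676 = 32.6581
Stratum 2 (2015–2019): n = 2760; a·d/n = 151·2158/2760 = 118.0645; b·c/n = 211·240/2760 = 18.3478
OR_MH = (182.0209 + 118.0645) / (32.6581 + 18.3478) = 300.0854 / 51.0059 = 5.88334

5.88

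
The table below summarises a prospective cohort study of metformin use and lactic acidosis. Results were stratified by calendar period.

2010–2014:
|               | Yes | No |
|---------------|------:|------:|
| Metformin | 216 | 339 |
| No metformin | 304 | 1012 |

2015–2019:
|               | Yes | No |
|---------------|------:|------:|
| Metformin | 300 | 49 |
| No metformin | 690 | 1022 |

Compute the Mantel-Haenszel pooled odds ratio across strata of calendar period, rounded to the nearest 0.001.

OR_MH = Σ(aᵢdᵢ/nᵢ) / Σ(bᵢcᵢ/nᵢ), where nᵢ is the stratum total.
Stratum 1 (2010–2014): n = 1871; a·d/n = 216·1012/1871 = 116.8316; b·c/n = 339·304/1871 = 55.0807
Stratum 2 (2015–2019): n = 2061; a·d/n = 300·1022/2061 = 148.7627; b·c/n = 49·690/2061 = 16.4047
OR_MH = (116.8316 + 148.7627) / (55.0807 + 16.4047) = 265.5944 / 71.4854 = 3.71537

3.715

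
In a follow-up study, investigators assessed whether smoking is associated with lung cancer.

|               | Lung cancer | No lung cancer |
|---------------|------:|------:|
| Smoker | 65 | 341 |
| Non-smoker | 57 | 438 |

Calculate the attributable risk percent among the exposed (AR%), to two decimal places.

28.07

Cells: a = 65, b = 341, c = 57, d = 438.
Risk in exposed = 65/406 = 0.16010; risk in unexposed = 57/495 = 0.11515.
RR = 0.16010/0.11515 = 1.39033
AR% = (RR − 1)/RR × 100 = (1.39033 − 1)/1.39033 × 100 = 28.0746%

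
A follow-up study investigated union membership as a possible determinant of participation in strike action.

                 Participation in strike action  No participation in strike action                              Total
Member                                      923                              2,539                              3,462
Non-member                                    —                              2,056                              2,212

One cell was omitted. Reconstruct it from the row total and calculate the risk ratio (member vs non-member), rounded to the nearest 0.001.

3.780

The missing cell is in the unexposed row: 2212 − 2056 = 156.
So a = 923, b = 2539, c = 156, d = 2056.
RR = [a/(a+b)] / [c/(c+d)] = (923/3462) / (156/2212) = 0.26661/0.07052 = 3.78038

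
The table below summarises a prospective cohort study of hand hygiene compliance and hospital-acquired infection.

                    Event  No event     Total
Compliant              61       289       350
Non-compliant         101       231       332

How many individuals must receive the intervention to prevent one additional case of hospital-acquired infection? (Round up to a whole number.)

Risk in treated group = 61/350 = 0.17429; risk in control = 101/332 = 0.30422.
Absolute risk reduction = 0.30422 − 0.17429 = 0.12993
NNT = 1 / ARR = 1 / 0.12993 = 7.696 → round up → 8

8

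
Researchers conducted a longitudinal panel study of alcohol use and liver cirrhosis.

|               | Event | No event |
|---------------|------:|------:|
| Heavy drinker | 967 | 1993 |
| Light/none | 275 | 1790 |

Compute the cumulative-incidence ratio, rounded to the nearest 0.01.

Cells: a = 967, b = 1993, c = 275, d = 1790.
Risk in exposed = 967/2960 = 0.32669; risk in unexposed = 275/2065 = 0.13317.
RR = 0.32669 / 0.13317 = 2.45314
The risk among the exposed is 2.45 times that among the unexposed.

2.45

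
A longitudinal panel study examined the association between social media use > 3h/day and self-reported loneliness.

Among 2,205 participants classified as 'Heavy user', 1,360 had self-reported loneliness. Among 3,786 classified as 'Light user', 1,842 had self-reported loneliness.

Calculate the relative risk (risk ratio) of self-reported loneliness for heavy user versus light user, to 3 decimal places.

From the description: a = 1360, b = 845, c = 1842, d = 1944.
Risk in exposed = 1360/2205 = 0.61678; risk in unexposed = 1842/3786 = 0.48653.
RR = 0.61678 / 0.48653 = 1.26771
The risk among the exposed is 1.27 times that among the unexposed.

1.268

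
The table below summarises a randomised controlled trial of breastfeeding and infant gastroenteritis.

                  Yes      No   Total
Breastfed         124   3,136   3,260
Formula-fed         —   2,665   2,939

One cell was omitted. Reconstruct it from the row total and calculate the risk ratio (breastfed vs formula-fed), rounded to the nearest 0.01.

The missing cell is in the unexposed row: 2939 − 2665 = 274.
So a = 124, b = 3136, c = 274, d = 2665.
RR = [a/(a+b)] / [c/(c+d)] = (124/3260) / (274/2939) = 0.03804/0.09323 = 0.40799

0.41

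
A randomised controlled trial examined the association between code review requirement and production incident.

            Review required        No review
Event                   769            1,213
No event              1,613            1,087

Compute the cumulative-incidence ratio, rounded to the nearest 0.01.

0.61

Reading the table with exposure as columns: a = 769 (Review required, case), b = 1613 (Review required, non-case), c = 1213 (No review, case), d = 1087.
Risk in exposed = 769/2382 = 0.32284; risk in unexposed = 1213/2300 = 0.52739.
RR = 0.32284 / 0.52739 = 0.61214
The risk is 39% lower among the exposed than among the unexposed.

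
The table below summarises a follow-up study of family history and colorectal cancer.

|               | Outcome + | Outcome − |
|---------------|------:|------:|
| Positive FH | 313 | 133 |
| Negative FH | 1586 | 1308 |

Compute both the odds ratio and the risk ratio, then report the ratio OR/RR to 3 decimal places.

Cells: a = 313, b = 133, c = 1586, d = 1308.
OR = (313·1308)/(133·1586) = 409404/210938 = 1.94087
Risk in exposed = 313/446 = 0.70179; risk in unexposed = 1586/2894 = 0.54803; RR = 1.28057
OR/RR = 1.94087 / 1.28057 = 1.51563
The outcome is not rare, so the OR lies further from 1 than the RR.

1.516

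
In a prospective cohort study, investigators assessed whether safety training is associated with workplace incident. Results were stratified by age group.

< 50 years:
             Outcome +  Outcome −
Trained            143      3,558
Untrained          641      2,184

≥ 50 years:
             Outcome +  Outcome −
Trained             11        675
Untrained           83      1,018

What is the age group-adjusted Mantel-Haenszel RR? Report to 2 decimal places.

RR_MH = Σ(aᵢ·n₀ᵢ/nᵢ) / Σ(cᵢ·n₁ᵢ/nᵢ), with n₁ᵢ = aᵢ+bᵢ (exposed), n₀ᵢ = cᵢ+dᵢ (unexposed), nᵢ = n₁ᵢ+n₀ᵢ.
Stratum 1 (< 50 years): n₁ = 3701, n₀ = 2825, n = 6526; a·n₀/n = 143·2825/6526 = 61.9024; c·n₁/n = 641·3701/6526 = 363.5215
Stratum 2 (≥ 50 years): n₁ = 686, n₀ = 1101, n = 1787; a·n₀/n = 11·1101/1787 = 6.7773; c·n₁/n = 83·686/1787 = 31.8623
RR_MH = (61.9024 + 6.7773) / (363.5215 + 31.8623) = 68.6797 / 395.3838 = 0.17370

0.17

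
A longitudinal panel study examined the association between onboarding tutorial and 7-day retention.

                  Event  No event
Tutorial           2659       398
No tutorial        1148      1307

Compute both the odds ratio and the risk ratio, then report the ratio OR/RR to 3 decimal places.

Cells: a = 2659, b = 398, c = 1148, d = 1307.
OR = (2659·1307)/(398·1148) = 3475313/456904 = 7.60622
Risk in exposed = 2659/3057 = 0.86981; risk in unexposed = 1148/2455 = 0.46762; RR = 1.86008
OR/RR = 7.60622 / 1.86008 = 4.08918
The outcome is not rare, so the OR lies further from 1 than the RR.

4.089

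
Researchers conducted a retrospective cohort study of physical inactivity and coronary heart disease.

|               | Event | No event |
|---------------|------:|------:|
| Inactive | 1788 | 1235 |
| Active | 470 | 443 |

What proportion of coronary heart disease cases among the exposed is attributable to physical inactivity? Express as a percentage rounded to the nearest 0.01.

12.96

Cells: a = 1788, b = 1235, c = 470, d = 443.
Risk in exposed = 1788/3023 = 0.59147; risk in unexposed = 470/913 = 0.51479.
RR = 0.59147/0.51479 = 1.14895
AR% = (RR − 1)/RR × 100 = (1.14895 − 1)/1.14895 × 100 = 12.9642%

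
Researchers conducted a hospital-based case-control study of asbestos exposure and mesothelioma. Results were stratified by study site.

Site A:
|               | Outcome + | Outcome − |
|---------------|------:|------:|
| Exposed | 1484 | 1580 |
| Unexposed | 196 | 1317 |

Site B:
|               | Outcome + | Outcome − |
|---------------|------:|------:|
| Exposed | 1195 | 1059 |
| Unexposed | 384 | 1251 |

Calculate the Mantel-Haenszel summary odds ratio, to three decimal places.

4.711

OR_MH = Σ(aᵢdᵢ/nᵢ) / Σ(bᵢcᵢ/nᵢ), where nᵢ is the stratum total.
Stratum 1 (Site A): n = 4577; a·d/n = 1484·1317/4577 = 427.0107; b·c/n = 1580·196/4577 = 67.6600
Stratum 2 (Site B): n = 3889; a·d/n = 1195·1251/3889 = 384.4034; b·c/n = 1059·384/3889 = 104.5657
OR_MH = (427.0107 + 384.4034) / (67.6600 + 104.5657) = 811.4142 / 172.2257 = 4.71134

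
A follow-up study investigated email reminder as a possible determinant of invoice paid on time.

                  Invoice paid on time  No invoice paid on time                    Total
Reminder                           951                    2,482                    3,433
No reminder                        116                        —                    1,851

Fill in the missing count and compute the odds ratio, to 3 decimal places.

The missing cell is in the unexposed row: 1851 − 116 = 1735.
So a = 951, b = 2482, c = 116, d = 1735.
OR = (a·d)/(b·c) = (951 × 1735) / (2482 × 116) = 1649985 / 287912 = 5.73087

5.731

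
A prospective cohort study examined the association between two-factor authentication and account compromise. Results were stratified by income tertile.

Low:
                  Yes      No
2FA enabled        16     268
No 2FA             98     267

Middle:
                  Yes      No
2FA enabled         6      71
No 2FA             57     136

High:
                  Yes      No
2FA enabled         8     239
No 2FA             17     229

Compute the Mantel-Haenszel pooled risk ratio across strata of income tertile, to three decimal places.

RR_MH = Σ(aᵢ·n₀ᵢ/nᵢ) / Σ(cᵢ·n₁ᵢ/nᵢ), with n₁ᵢ = aᵢ+bᵢ (exposed), n₀ᵢ = cᵢ+dᵢ (unexposed), nᵢ = n₁ᵢ+n₀ᵢ.
Stratum 1 (Low): n₁ = 284, n₀ = 365, n = 649; a·n₀/n = 16·365/649 = 8.9985; c·n₁/n = 98·284/649 = 42.8844
Stratum 2 (Middle): n₁ = 77, n₀ = 193, n = 270; a·n₀/n = 6·193/270 = 4.2889; c·n₁/n = 57·77/270 = 16.2556
Stratum 3 (High): n₁ = 247, n₀ = 246, n = 493; a·n₀/n = 8·246/493 = 3.9919; c·n₁/n = 17·247/493 = 8.5172
RR_MH = (8.9985 + 4.2889 + 3.9919) / (42.8844 + 16.2556 + 8.5172) = 17.2792 / 67.6572 = 0.25539

0.255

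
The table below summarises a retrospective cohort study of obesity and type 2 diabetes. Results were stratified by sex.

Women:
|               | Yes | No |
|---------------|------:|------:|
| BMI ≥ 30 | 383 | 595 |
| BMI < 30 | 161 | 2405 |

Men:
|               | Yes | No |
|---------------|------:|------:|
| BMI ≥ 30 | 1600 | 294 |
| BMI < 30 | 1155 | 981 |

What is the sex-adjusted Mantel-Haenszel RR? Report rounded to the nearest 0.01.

1.92

RR_MH = Σ(aᵢ·n₀ᵢ/nᵢ) / Σ(cᵢ·n₁ᵢ/nᵢ), with n₁ᵢ = aᵢ+bᵢ (exposed), n₀ᵢ = cᵢ+dᵢ (unexposed), nᵢ = n₁ᵢ+n₀ᵢ.
Stratum 1 (Women): n₁ = 978, n₀ = 2566, n = 3544; a·n₀/n = 383·2566/3544 = 277.3076; c·n₁/n = 161·978/3544 = 44.4295
Stratum 2 (Men): n₁ = 1894, n₀ = 2136, n = 4030; a·n₀/n = 1600·2136/4030 = 848.0397; c·n₁/n = 1155·1894/4030 = 542.8213
RR_MH = (277.3076 + 848.0397) / (44.4295 + 542.8213) = 1125.3473 / 587.2508 = 1.91630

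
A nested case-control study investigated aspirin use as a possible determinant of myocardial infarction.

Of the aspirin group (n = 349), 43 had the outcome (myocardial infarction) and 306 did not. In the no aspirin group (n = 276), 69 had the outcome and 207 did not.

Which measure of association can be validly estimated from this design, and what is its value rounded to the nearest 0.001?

0.422

From the description: a = 43, b = 306, c = 69, d = 207.
This is a nested case-control study: participants were sampled on outcome status, so risks in the source population cannot be estimated directly — relative risk is not valid here. The odds ratio is the appropriate measure.
OR = (a·d)/(b·c) = (43 × 207) / (306 × 69) = 8901 / 21114 = 0.42157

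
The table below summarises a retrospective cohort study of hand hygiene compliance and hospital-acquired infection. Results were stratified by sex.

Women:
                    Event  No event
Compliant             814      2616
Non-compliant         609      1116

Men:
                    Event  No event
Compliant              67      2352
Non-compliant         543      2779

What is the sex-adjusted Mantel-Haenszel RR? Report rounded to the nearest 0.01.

RR_MH = Σ(aᵢ·n₀ᵢ/nᵢ) / Σ(cᵢ·n₁ᵢ/nᵢ), with n₁ᵢ = aᵢ+bᵢ (exposed), n₀ᵢ = cᵢ+dᵢ (unexposed), nᵢ = n₁ᵢ+n₀ᵢ.
Stratum 1 (Women): n₁ = 3430, n₀ = 1725, n = 5155; a·n₀/n = 814·1725/5155 = 272.3860; c·n₁/n = 609·3430/5155 = 405.2124
Stratum 2 (Men): n₁ = 2419, n₀ = 3322, n = 5741; a·n₀/n = 67·3322/5741 = 38.7692; c·n₁/n = 543·2419/5741 = 228.7959
RR_MH = (272.3860 + 38.7692) / (405.2124 + 228.7959) = 311.1552 / 634.0083 = 0.49077

0.49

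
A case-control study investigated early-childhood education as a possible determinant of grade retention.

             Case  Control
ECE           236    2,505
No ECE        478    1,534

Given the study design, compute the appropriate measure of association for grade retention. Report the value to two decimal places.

0.30

Cells: a = 236, b = 2505, c = 478, d = 1534.
This is a case-control study: participants were sampled on outcome status, so risks in the source population cannot be estimated directly — relative risk is not valid here. The odds ratio is the appropriate measure.
OR = (a·d)/(b·c) = (236 × 1534) / (2505 × 478) = 362024 / 1197390 = 0.30234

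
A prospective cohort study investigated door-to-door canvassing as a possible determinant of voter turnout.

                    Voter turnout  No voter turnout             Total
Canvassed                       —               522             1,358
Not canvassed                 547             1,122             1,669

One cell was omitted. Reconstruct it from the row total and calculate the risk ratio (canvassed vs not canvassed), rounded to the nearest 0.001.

The missing cell is in the exposed row: 1358 − 522 = 836.
So a = 836, b = 522, c = 547, d = 1122.
RR = [a/(a+b)] / [c/(c+d)] = (836/1358) / (547/1669) = 0.61561/0.32774 = 1.87835

1.878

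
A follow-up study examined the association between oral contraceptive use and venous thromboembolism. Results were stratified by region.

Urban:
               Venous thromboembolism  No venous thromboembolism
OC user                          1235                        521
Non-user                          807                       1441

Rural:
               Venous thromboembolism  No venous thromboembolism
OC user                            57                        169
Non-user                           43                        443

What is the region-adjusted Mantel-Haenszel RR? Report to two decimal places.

1.99

RR_MH = Σ(aᵢ·n₀ᵢ/nᵢ) / Σ(cᵢ·n₁ᵢ/nᵢ), with n₁ᵢ = aᵢ+bᵢ (exposed), n₀ᵢ = cᵢ+dᵢ (unexposed), nᵢ = n₁ᵢ+n₀ᵢ.
Stratum 1 (Urban): n₁ = 1756, n₀ = 2248, n = 4004; a·n₀/n = 1235·2248/4004 = 693.3766; c·n₁/n = 807·1756/4004 = 353.9191
Stratum 2 (Rural): n₁ = 226, n₀ = 486, n = 712; a·n₀/n = 57·486/712 = 38.9073; c·n₁/n = 43·226/712 = 13.6489
RR_MH = (693.3766 + 38.9073) / (353.9191 + 13.6489) = 732.2839 / 367.5680 = 1.99224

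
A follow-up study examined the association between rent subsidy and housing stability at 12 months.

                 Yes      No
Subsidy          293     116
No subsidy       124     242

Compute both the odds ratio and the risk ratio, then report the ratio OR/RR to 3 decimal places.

2.331

Cells: a = 293, b = 116, c = 124, d = 242.
OR = (293·242)/(116·124) = 70906/14384 = 4.92951
Risk in exposed = 293/409 = 0.71638; risk in unexposed = 124/366 = 0.33880; RR = 2.11448
OR/RR = 4.92951 / 2.11448 = 2.33131
The outcome is not rare, so the OR lies further from 1 than the RR.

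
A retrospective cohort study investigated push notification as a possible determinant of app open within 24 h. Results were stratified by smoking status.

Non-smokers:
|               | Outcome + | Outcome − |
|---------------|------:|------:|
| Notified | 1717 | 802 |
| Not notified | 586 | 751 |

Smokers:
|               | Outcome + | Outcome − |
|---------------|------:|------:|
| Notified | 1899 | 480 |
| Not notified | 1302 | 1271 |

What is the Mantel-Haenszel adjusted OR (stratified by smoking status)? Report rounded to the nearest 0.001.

OR_MH = Σ(aᵢdᵢ/nᵢ) / Σ(bᵢcᵢ/nᵢ), where nᵢ is the stratum total.
Stratum 1 (Non-smokers): n = 3856; a·d/n = 1717·751/3856 = 334.4053; b·c/n = 802·586/3856 = 121.8807
Stratum 2 (Smokers): n = 4952; a·d/n = 1899·1271/4952 = 487.4049; b·c/n = 480·1302/4952 = 126.2036
OR_MH = (334.4053 + 487.4049) / (121.8807 + 126.2036) = 821.8102 / 248.0843 = 3.31263

3.313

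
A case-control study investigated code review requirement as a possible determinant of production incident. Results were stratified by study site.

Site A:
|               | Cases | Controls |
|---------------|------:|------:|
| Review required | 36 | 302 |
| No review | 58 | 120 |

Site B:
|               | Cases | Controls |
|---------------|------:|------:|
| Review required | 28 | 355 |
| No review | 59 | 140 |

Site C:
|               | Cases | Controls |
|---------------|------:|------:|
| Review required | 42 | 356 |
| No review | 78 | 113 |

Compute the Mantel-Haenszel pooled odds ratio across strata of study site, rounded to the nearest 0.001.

OR_MH = Σ(aᵢdᵢ/nᵢ) / Σ(bᵢcᵢ/nᵢ), where nᵢ is the stratum total.
Stratum 1 (Site A): n = 516; a·d/n = 36·120/516 = 8.3721; b·c/n = 302·58/516 = 33.9457
Stratum 2 (Site B): n = 582; a·d/n = 28·140/582 = 6.7354; b·c/n = 355·59/582 = 35.9880
Stratum 3 (Site C): n = 589; a·d/n = 42·113/589 = 8.0577; b·c/n = 356·78/589 = 47.1443
OR_MH = (8.3721 + 6.7354 + 8.0577) / (33.9457 + 35.9880 + 47.1443) = 23.1652 / 117.0780 = 0.19786

0.198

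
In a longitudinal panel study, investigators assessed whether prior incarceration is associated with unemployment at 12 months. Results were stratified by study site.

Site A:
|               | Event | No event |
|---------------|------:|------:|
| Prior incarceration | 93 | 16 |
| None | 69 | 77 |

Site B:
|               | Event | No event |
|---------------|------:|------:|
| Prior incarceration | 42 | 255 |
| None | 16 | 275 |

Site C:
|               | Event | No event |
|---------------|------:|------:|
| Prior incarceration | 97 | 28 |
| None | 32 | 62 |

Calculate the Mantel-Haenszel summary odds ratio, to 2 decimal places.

4.90

OR_MH = Σ(aᵢdᵢ/nᵢ) / Σ(bᵢcᵢ/nᵢ), where nᵢ is the stratum total.
Stratum 1 (Site A): n = 255; a·d/n = 93·77/255 = 28.0824; b·c/n = 16·69/255 = 4.3294
Stratum 2 (Site B): n = 588; a·d/n = 42·275/588 = 19.6429; b·c/n = 255·16/588 = 6.9388
Stratum 3 (Site C): n = 219; a·d/n = 97·62/219 = 27.4612; b·c/n = 28·32/219 = 4.0913
OR_MH = (28.0824 + 19.6429 + 27.4612) / (4.3294 + 6.9388 + 4.0913) = 75.1864 / 15.3595 = 4.89510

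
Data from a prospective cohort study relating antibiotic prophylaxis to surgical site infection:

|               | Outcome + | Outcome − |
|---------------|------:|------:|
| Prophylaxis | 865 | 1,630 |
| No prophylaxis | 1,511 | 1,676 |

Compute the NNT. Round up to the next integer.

Risk in treated group = 865/2495 = 0.34669; risk in control = 1511/3187 = 0.47411.
Absolute risk reduction = 0.47411 − 0.34669 = 0.12742
NNT = 1 / ARR = 1 / 0.12742 = 7.848 → round up → 8

8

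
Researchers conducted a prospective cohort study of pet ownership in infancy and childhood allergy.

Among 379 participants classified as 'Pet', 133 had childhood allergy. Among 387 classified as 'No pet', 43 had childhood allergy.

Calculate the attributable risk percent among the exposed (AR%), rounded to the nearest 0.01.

From the description: a = 133, b = 246, c = 43, d = 344.
Risk in exposed = 133/379 = 0.35092; risk in unexposed = 43/387 = 0.11111.
RR = 0.35092/0.11111 = 3.15831
AR% = (RR − 1)/RR × 100 = (3.15831 − 1)/3.15831 × 100 = 68.3375%

68.34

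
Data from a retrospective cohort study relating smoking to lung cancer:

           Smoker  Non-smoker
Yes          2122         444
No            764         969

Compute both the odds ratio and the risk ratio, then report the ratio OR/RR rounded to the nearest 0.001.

Reading the table with exposure as columns: a = 2122 (Smoker, case), b = 764 (Smoker, non-case), c = 444 (Non-smoker, case), d = 969.
OR = (2122·969)/(764·444) = 2056218/339216 = 6.06168
Risk in exposed = 2122/2886 = 0.73527; risk in unexposed = 444/1413 = 0.31423; RR = 2.33996
OR/RR = 6.06168 / 2.33996 = 2.59051
The outcome is not rare, so the OR lies further from 1 than the RR.

2.591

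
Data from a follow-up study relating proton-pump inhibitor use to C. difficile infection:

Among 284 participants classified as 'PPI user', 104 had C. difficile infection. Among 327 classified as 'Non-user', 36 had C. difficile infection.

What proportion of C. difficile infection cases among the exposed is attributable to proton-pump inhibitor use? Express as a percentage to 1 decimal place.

From the description: a = 104, b = 180, c = 36, d = 291.
Risk in exposed = 104/284 = 0.36620; risk in unexposed = 36/327 = 0.11009.
RR = 0.36620/0.11009 = 3.32629
AR% = (RR − 1)/RR × 100 = (3.32629 − 1)/3.32629 × 100 = 69.9365%

69.9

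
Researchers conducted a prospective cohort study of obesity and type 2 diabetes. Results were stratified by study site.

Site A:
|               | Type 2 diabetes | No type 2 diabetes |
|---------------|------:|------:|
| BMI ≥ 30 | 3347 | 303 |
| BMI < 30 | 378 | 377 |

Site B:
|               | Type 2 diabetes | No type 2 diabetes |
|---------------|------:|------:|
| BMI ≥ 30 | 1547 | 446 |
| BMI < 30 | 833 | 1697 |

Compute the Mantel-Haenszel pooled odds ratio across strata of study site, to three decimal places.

OR_MH = Σ(aᵢdᵢ/nᵢ) / Σ(bᵢcᵢ/nᵢ), where nᵢ is the stratum total.
Stratum 1 (Site A): n = 4405; a·d/n = 3347·377/4405 = 286.4515; b·c/n = 303·378/4405 = 26.0009
Stratum 2 (Site B): n = 4523; a·d/n = 1547·1697/4523 = 580.4243; b·c/n = 446·833/4523 = 82.1397
OR_MH = (286.4515 + 580.4243) / (26.0009 + 82.1397) = 866.8758 / 108.1406 = 8.01619

8.016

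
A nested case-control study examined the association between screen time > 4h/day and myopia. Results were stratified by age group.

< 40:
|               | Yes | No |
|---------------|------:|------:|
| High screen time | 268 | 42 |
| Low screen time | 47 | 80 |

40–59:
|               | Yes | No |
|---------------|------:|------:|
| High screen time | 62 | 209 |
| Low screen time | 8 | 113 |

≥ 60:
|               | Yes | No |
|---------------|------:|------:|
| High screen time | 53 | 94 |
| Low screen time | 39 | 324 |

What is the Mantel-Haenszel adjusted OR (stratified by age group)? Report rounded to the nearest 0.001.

6.299

OR_MH = Σ(aᵢdᵢ/nᵢ) / Σ(bᵢcᵢ/nᵢ), where nᵢ is the stratum total.
Stratum 1 (< 40): n = 437; a·d/n = 268·80/437 = 49.0618; b·c/n = 42·47/437 = 4.5172
Stratum 2 (40–59): n = 392; a·d/n = 62·113/392 = 17.8724; b·c/n = 209·8/392 = 4.2653
Stratum 3 (≥ 60): n = 510; a·d/n = 53·324/510 = 33.6706; b·c/n = 94·39/510 = 7.1882
OR_MH = (49.0618 + 17.8724 + 33.6706) / (4.5172 + 4.2653 + 7.1882) = 100.6048 / 15.9707 = 6.29934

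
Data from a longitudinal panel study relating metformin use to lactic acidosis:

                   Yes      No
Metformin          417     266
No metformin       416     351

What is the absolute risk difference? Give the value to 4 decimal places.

0.0682

Cells: a = 417, b = 266, c = 416, d = 351.
Risk in exposed = 417/683 = 0.610542; risk in unexposed = 416/767 = 0.542373.
Risk difference = 0.610542 − 0.542373 = 0.068169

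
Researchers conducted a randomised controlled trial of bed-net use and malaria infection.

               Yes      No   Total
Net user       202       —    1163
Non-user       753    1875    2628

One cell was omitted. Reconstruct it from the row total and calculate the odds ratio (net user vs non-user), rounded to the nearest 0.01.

The missing cell is in the exposed row: 1163 − 202 = 961.
So a = 202, b = 961, c = 753, d = 1875.
OR = (a·d)/(b·c) = (202 × 1875) / (961 × 753) = 378750 / 723633 = 0.52340

0.52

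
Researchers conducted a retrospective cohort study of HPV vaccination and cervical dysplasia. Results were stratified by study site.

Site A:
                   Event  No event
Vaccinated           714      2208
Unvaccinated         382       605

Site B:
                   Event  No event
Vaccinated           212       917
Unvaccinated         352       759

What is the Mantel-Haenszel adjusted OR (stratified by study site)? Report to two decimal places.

OR_MH = Σ(aᵢdᵢ/nᵢ) / Σ(bᵢcᵢ/nᵢ), where nᵢ is the stratum total.
Stratum 1 (Site A): n = 3909; a·d/n = 714·605/3909 = 110.5065; b·c/n = 2208·382/3909 = 215.7728
Stratum 2 (Site B): n = 2240; a·d/n = 212·759/2240 = 71.8339; b·c/n = 917·352/2240 = 144.1000
OR_MH = (110.5065 + 71.8339) / (215.7728 + 144.1000) = 182.3405 / 359.8728 = 0.50668

0.51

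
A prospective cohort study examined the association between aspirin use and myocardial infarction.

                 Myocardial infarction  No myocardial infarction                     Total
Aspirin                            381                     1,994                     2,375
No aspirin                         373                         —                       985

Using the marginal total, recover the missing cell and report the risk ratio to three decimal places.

0.424

The missing cell is in the unexposed row: 985 − 373 = 612.
So a = 381, b = 1994, c = 373, d = 612.
RR = [a/(a+b)] / [c/(c+d)] = (381/2375) / (373/985) = 0.16042/0.37868 = 0.42363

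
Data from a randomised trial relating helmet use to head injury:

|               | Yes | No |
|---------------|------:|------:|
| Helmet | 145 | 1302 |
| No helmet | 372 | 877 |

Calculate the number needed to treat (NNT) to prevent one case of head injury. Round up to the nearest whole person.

6

Risk in treated group = 145/1447 = 0.10021; risk in control = 372/1249 = 0.29784.
Absolute risk reduction = 0.29784 − 0.10021 = 0.19763
NNT = 1 / ARR = 1 / 0.19763 = 5.060 → round up → 6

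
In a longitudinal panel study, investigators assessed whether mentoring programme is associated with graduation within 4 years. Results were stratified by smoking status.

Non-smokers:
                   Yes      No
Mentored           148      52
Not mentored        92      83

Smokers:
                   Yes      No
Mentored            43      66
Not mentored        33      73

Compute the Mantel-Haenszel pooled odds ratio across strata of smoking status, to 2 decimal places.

OR_MH = Σ(aᵢdᵢ/nᵢ) / Σ(bᵢcᵢ/nᵢ), where nᵢ is the stratum total.
Stratum 1 (Non-smokers): n = 375; a·d/n = 148·83/375 = 32.7573; b·c/n = 52·92/375 = 12.7573
Stratum 2 (Smokers): n = 215; a·d/n = 43·73/215 = 14.6000; b·c/n = 66·33/215 = 10.1302
OR_MH = (32.7573 + 14.6000) / (12.7573 + 10.1302) = 47.3573 / 22.8876 = 2.06913

2.07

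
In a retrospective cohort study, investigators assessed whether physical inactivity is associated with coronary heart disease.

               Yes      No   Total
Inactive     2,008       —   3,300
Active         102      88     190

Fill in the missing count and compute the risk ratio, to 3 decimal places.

The missing cell is in the exposed row: 3300 − 2008 = 1292.
So a = 2008, b = 1292, c = 102, d = 88.
RR = [a/(a+b)] / [c/(c+d)] = (2008/3300) / (102/190) = 0.60848/0.53684 = 1.13345

1.133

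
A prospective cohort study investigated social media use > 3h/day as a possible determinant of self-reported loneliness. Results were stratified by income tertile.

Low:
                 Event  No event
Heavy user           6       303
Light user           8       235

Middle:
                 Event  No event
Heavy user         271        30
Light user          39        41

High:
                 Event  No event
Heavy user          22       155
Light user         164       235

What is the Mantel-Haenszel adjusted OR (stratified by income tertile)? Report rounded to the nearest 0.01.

OR_MH = Σ(aᵢdᵢ/nᵢ) / Σ(bᵢcᵢ/nᵢ), where nᵢ is the stratum total.
Stratum 1 (Low): n = 552; a·d/n = 6·235/552 = 2.5543; b·c/n = 303·8/552 = 4.3913
Stratum 2 (Middle): n = 381; a·d/n = 271·41/381 = 29.1627; b·c/n = 30·39/381 = 3.0709
Stratum 3 (High): n = 576; a·d/n = 22·235/576 = 8.9757; b·c/n = 155·164/576 = 44.1319
OR_MH = (2.5543 + 29.1627 + 8.9757) / (4.3913 + 3.0709 + 44.1319) = 40.6928 / 51.5941 = 0.78871

0.79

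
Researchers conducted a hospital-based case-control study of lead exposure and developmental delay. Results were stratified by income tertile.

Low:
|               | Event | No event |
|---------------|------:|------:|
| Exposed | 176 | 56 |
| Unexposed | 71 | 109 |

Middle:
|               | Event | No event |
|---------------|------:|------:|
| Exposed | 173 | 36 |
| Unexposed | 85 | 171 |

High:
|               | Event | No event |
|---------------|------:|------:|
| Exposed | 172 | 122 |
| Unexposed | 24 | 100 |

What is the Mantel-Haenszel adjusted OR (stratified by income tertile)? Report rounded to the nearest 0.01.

6.51

OR_MH = Σ(aᵢdᵢ/nᵢ) / Σ(bᵢcᵢ/nᵢ), where nᵢ is the stratum total.
Stratum 1 (Low): n = 412; a·d/n = 176·109/412 = 46.5631; b·c/n = 56·71/412 = 9.6505
Stratum 2 (Middle): n = 465; a·d/n = 173·171/465 = 63.6194; b·c/n = 36·85/465 = 6.5806
Stratum 3 (High): n = 418; a·d/n = 172·100/418 = 41.1483; b·c/n = 122·24/418 = 7.0048
OR_MH = (46.5631 + 63.6194 + 41.1483) / (9.6505 + 6.5806 + 7.0048) = 151.3308 / 23.2359 = 6.51280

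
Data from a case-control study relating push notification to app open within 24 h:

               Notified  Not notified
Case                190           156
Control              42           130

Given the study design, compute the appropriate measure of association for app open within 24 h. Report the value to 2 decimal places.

3.77

Reading the table with exposure as columns: a = 190 (Notified, case), b = 42 (Notified, non-case), c = 156 (Not notified, case), d = 130.
This is a case-control study: participants were sampled on outcome status, so risks in the source population cannot be estimated directly — relative risk is not valid here. The odds ratio is the appropriate measure.
OR = (a·d)/(b·c) = (190 × 130) / (42 × 156) = 24700 / 6552 = 3.76984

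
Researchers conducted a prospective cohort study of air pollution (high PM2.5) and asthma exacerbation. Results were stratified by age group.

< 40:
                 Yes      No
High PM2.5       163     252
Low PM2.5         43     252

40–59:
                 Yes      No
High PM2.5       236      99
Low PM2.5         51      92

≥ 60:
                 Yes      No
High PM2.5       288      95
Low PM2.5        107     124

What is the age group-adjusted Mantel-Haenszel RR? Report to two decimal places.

1.93

RR_MH = Σ(aᵢ·n₀ᵢ/nᵢ) / Σ(cᵢ·n₁ᵢ/nᵢ), with n₁ᵢ = aᵢ+bᵢ (exposed), n₀ᵢ = cᵢ+dᵢ (unexposed), nᵢ = n₁ᵢ+n₀ᵢ.
Stratum 1 (< 40): n₁ = 415, n₀ = 295, n = 710; a·n₀/n = 163·295/710 = 67.7254; c·n₁/n = 43·415/710 = 25.1338
Stratum 2 (40–59): n₁ = 335, n₀ = 143, n = 478; a·n₀/n = 236·143/478 = 70.6025; c·n₁/n = 51·335/478 = 35.7427
Stratum 3 (≥ 60): n₁ = 383, n₀ = 231, n = 614; a·n₀/n = 288·231/614 = 108.3518; c·n₁/n = 107·383/614 = 66.7443
RR_MH = (67.7254 + 70.6025 + 108.3518) / (25.1338 + 35.7427 + 66.7443) = 246.6797 / 127.6208 = 1.93291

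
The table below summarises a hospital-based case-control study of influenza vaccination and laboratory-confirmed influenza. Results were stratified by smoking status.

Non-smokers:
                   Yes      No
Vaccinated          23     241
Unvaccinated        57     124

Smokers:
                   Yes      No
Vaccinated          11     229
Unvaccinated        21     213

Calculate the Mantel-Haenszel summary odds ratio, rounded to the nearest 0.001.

0.277

OR_MH = Σ(aᵢdᵢ/nᵢ) / Σ(bᵢcᵢ/nᵢ), where nᵢ is the stratum total.
Stratum 1 (Non-smokers): n = 445; a·d/n = 23·124/445 = 6.4090; b·c/n = 241·57/445 = 30.8697
Stratum 2 (Smokers): n = 474; a·d/n = 11·213/474 = 4.9430; b·c/n = 229·21/474 = 10.1456
OR_MH = (6.4090 + 4.9430) / (30.8697 + 10.1456) = 11.3520 / 41.0152 = 0.27678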